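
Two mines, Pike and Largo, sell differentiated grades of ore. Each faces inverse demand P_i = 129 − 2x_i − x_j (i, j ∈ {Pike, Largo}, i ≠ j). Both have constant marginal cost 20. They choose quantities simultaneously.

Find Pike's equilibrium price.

Mine Pike's profit: π = x_{Pike}(129 − 2x_{Pike} − x_{Largo}) − 20x_{Pike}.
∂π/∂x_{Pike} = 109 − 4x_{Pike} − x_{Largo} = 0 ⇒ x_{Pike} = 27.25 − 0.25x_{Largo}.
The game is symmetric, so in equilibrium x_{Largo} = x_{Pike}: the reaction function gives 1.25x_{Pike} = 27.25, hence x_{Pike} = 21.8.
P_{Pike} = 129 − 2·21.8 − 21.8 = 63.6.

63.6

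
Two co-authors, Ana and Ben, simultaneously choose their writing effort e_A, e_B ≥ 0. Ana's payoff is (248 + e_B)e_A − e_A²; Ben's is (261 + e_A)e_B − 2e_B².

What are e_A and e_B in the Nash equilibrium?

179, 110

Expanding Ana's payoff: 248e_A + e_Be_A − e_A².
∂π/∂e_A = 248 + e_B − 2e_A = 0, so e_A = 124 + 0.5e_B.
Likewise for Ben: e_B = 65.25 + 0.25e_A.
Substituting the second reaction function into the first: e_A = 124 + 0.5(65.25 + 0.25e_A), which gives 0.875e_A = 156.625 ⇒ e_A = 179.
Then e_B = 65.25 + 0.25·179 = 110.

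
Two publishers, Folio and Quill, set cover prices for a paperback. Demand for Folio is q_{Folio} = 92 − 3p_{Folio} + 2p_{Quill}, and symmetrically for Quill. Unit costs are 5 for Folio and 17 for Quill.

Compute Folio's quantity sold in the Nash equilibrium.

Folio's profit: π = (p_{Folio} − 5)(92 − 3p_{Folio} + 2p_{Quill}).
∂π/∂p_{Folio} = 107 − 6p_{Folio} + 2p_{Quill} = 0 ⇒ p_{Folio} = 107/6 + (1/3)p_{Quill}.
Similarly p_{Quill} = 143/6 + (1/3)p_{Folio}.
Plugging p_{Quill} into Folio's best response: p_{Folio} = 107/6 + (1/3)(143/6 + (1/3)p_{Folio}) ⇒ (8/9)p_{Folio} = 232/9, so p_{Folio} = 29.
Then p_{Quill} = 143/6 + (1/3)·29 = 33.5.
q_{Folio} = 92 − 3·29 + 2·33.5 = 72.

72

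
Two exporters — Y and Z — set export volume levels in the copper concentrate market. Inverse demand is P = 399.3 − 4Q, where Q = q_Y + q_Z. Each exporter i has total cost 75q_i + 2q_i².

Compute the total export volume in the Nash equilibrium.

40.5375

Exporter Y's profit: π = q_Y(399.3 − 4(q_Y + q_Z)) − 75q_Y − 2q_Y².
∂π/∂q_Y = 324.3 − 12q_Y − 4q_Z = 0, so q_Y = 27.025 − (1/3)q_Z.
The game is symmetric, so in equilibrium q_Z = q_Y: the reaction function gives (4/3)q_Y = 27.025, hence q_Y = 3243/160.
Total export volume: 3243/160 + 3243/160 = 40.5375.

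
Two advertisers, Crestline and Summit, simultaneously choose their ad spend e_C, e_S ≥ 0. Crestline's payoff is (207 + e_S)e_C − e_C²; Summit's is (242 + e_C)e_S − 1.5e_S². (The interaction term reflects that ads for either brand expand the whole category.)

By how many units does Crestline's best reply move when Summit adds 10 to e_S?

5

Expanding Crestline's payoff: 207e_C + e_Se_C − e_C².
∂π/∂e_C = 207 + e_S − 2e_C = 0, so e_C = 103.5 + 0.5e_S.
The reaction-function slope is 0.5, so a 10-unit rise in e_S moves e_C by 0.5 × 10 = 5. Crestline's best response rises — the actions are strategic complements.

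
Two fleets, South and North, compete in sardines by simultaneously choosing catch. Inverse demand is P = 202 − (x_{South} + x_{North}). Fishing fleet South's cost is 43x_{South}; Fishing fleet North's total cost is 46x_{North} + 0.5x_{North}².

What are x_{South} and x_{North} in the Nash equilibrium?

Fishing fleet South's profit: π = x_{South}(202 − (x_{South} + x_{North})) − 43x_{South}.
∂π/∂x_{South} = 159 − 2x_{South} − x_{North} = 0, so x_{South} = 79.5 − 0.5x_{North}.
For North: ∂π/∂x_{North} = 156 − 3x_{North} − x_{South} = 0 ⇒ x_{North} = 52 − (1/3)x_{South}.
Plugging x_{North} into South's best response: x_{South} = 79.5 − 0.5(52 − (1/3)x_{South}) ⇒ (5/6)x_{South} = 53.5, so x_{South} = 64.2.
Then x_{North} = 52 − (1/3)·64.2 = 30.6.

64.2, 30.6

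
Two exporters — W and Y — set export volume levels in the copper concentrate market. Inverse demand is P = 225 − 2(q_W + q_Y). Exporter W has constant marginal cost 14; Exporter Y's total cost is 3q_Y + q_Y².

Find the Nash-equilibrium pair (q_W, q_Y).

41.1, 23.3

Exporter W's profit: π = q_W(225 − 2(q_W + q_Y)) − 14q_W.
∂π/∂q_W = 211 − 4q_W − 2q_Y = 0, so q_W = 52.75 − 0.5q_Y.
For Y: ∂π/∂q_Y = 222 − 6q_Y − 2q_W = 0 ⇒ q_Y = 37 − (1/3)q_W.
Substituting the second reaction function into the first: q_W = 52.75 − 0.5(37 − (1/3)q_W), which gives (5/6)q_W = 34.25 ⇒ q_W = 41.1.
Then q_Y = 37 − (1/3)·41.1 = 23.3.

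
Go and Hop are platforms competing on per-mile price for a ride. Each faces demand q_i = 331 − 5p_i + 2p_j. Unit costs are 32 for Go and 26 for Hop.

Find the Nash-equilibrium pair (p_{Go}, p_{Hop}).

Go's profit: π = (p_{Go} − 32)(331 − 5p_{Go} + 2p_{Hop}).
∂π/∂p_{Go} = 491 − 10p_{Go} + 2p_{Hop} = 0 ⇒ p_{Go} = 49.1 + 0.2p_{Hop}.
Similarly p_{Hop} = 46.1 + 0.2p_{Go}.
Substituting the second reaction function into the first: p_{Go} = 49.1 + 0.2(46.1 + 0.2p_{Go}), which gives 0.96p_{Go} = 58.32 ⇒ p_{Go} = 60.75.
Then p_{Hop} = 46.1 + 0.2·60.75 = 58.25.

60.75, 58.25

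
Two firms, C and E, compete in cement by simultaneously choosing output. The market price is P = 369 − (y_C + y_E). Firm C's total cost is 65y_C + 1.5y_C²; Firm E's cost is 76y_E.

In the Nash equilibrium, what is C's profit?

Firm C's profit: π = y_C(369 − (y_C + y_E)) − 65y_C − 1.5y_C².
∂π/∂y_C = 304 − 5y_C − y_E = 0, so y_C = 60.8 − 0.2y_E.
For E: ∂π/∂y_E = 293 − 2y_E − y_C = 0 ⇒ y_E = 146.5 − 0.5y_C.
Plugging y_E into C's best response: y_C = 60.8 − 0.2(146.5 − 0.5y_C) ⇒ 0.9y_C = 31.5, so y_C = 35.
Then y_E = 146.5 − 0.5·35 = 129.
Price P = 369 − 164 = 205.
C's profit: (205 − 65)·35 − 1.5(35)² = 3062.5.

3062.5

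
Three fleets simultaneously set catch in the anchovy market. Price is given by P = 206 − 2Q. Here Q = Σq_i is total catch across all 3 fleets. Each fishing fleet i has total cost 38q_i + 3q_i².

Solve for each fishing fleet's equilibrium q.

12

A representative fishing fleet's profit is π_i = q_i(206 − 2Q) − 38q_i − 3q_i², with Q = q_i + Σ_{j≠i} q_j.
First-order condition: 168 − 10q_i − 2Σ_{j≠i} q_j = 0.
Imposing symmetry (q_j = q for all j) turns Σ_{j≠i} q_j into 2q, so 168 = 14q and q = 12.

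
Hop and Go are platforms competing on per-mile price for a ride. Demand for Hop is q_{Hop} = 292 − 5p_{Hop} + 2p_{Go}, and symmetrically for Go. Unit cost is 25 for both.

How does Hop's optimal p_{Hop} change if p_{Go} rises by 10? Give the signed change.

Hop's profit: π = (p_{Hop} − 25)(292 − 5p_{Hop} + 2p_{Go}).
∂π/∂p_{Hop} = 417 − 10p_{Hop} + 2p_{Go} = 0 ⇒ p_{Hop} = 41.7 + 0.2p_{Go}.
The reaction-function slope is 0.2, so a 10-unit rise in p_{Go} moves p_{Hop} by 0.2 × 10 = 2. Hop's best response rises — the actions are strategic complements.

2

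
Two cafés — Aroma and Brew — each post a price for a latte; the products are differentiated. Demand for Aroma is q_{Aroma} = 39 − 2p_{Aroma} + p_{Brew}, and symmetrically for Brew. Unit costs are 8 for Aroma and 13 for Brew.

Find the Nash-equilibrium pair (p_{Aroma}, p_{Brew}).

Aroma's profit: π = (p_{Aroma} − 8)(39 − 2p_{Aroma} + p_{Brew}).
∂π/∂p_{Aroma} = 55 − 4p_{Aroma} + p_{Brew} = 0 ⇒ p_{Aroma} = 13.75 + 0.25p_{Brew}.
Similarly p_{Brew} = 16.25 + 0.25p_{Aroma}.
Plugging p_{Brew} into Aroma's best response: p_{Aroma} = 13.75 + 0.25(16.25 + 0.25p_{Aroma}) ⇒ 0.9375p_{Aroma} = 17.8125, so p_{Aroma} = 19.
Then p_{Brew} = 16.25 + 0.25·19 = 21.

19, 21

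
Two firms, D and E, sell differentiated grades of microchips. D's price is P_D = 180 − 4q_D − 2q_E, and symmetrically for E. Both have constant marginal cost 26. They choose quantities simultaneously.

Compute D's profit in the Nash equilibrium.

Firm D's profit: π = q_D(180 − 4q_D − 2q_E) − 26q_D.
∂π/∂q_D = 154 − 8q_D − 2q_E = 0 ⇒ q_D = 19.25 − 0.25q_E.
The game is symmetric, so in equilibrium q_E = q_D: the reaction function gives 1.25q_D = 19.25, hence q_D = 15.4.
P_D = 180 − 4·15.4 − 2·15.4 = 87.6.
Profit = (87.6 − 26)·15.4 = 948.64.

948.64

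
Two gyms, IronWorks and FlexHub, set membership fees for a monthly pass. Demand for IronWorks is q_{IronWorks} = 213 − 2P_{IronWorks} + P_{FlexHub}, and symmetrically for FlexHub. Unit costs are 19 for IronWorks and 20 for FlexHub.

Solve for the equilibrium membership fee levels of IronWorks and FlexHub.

83.8, 84.2

IronWorks's profit: π = (P_{IronWorks} − 19)(213 − 2P_{IronWorks} + P_{FlexHub}).
∂π/∂P_{IronWorks} = 251 − 4P_{IronWorks} + P_{FlexHub} = 0 ⇒ P_{IronWorks} = 62.75 + 0.25P_{FlexHub}.
Similarly P_{FlexHub} = 63.25 + 0.25P_{IronWorks}.
Solving the two reaction functions simultaneously: (1 − (0.25)(0.25))P_{IronWorks} = 62.75 + 0.25·63.25, so 0.9375P_{IronWorks} = 78.5625 and P_{IronWorks} = 83.8.
Then P_{FlexHub} = 63.25 + 0.25·83.8 = 84.2.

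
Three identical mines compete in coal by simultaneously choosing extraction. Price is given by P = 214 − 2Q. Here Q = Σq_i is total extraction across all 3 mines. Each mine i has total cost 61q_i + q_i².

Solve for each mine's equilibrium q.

15.3

A representative mine's profit is π_i = q_i(214 − 2Q) − 61q_i − q_i², with Q = q_i + Σ_{j≠i} q_j.
First-order condition: 153 − 6q_i − 2Σ_{j≠i} q_j = 0.
Imposing symmetry (q_j = q for all j) turns Σ_{j≠i} q_j into 2q, so 153 = 10q and q = 15.3.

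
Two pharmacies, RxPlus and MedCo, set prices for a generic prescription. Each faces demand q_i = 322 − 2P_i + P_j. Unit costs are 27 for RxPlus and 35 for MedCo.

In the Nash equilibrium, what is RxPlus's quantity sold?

198.8

RxPlus's profit: π = (P_{RxPlus} − 27)(322 − 2P_{RxPlus} + P_{MedCo}).
∂π/∂P_{RxPlus} = 376 − 4P_{RxPlus} + P_{MedCo} = 0 ⇒ P_{RxPlus} = 94 + 0.25P_{MedCo}.
Similarly P_{MedCo} = 98 + 0.25P_{RxPlus}.
Solving the two reaction functions simultaneously: (1 − (0.25)(0.25))P_{RxPlus} = 94 + 0.25·98, so 0.9375P_{RxPlus} = 118.5 and P_{RxPlus} = 126.4.
Then P_{MedCo} = 98 + 0.25·126.4 = 129.6.
q_{RxPlus} = 322 − 2·126.4 + 129.6 = 198.8.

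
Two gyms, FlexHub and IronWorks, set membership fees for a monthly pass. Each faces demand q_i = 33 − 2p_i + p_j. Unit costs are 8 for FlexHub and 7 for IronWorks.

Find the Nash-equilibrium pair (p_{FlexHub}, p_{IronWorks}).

16.2, 15.8

FlexHub's profit: π = (p_{FlexHub} − 8)(33 − 2p_{FlexHub} + p_{IronWorks}).
∂π/∂p_{FlexHub} = 49 − 4p_{FlexHub} + p_{IronWorks} = 0 ⇒ p_{FlexHub} = 12.25 + 0.25p_{IronWorks}.
Similarly p_{IronWorks} = 11.75 + 0.25p_{FlexHub}.
Plugging p_{IronWorks} into FlexHub's best response: p_{FlexHub} = 12.25 + 0.25(11.75 + 0.25p_{FlexHub}) ⇒ 0.9375p_{FlexHub} = 15.1875, so p_{FlexHub} = 16.2.
Then p_{IronWorks} = 11.75 + 0.25·16.2 = 15.8.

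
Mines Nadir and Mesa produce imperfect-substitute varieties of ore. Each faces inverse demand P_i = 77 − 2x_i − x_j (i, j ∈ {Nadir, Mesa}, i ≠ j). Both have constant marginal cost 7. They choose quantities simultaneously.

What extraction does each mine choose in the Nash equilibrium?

Mine Nadir's profit: π = x_{Nadir}(77 − 2x_{Nadir} − x_{Mesa}) − 7x_{Nadir}.
∂π/∂x_{Nadir} = 70 − 4x_{Nadir} − x_{Mesa} = 0 ⇒ x_{Nadir} = 17.5 − 0.25x_{Mesa}.
By symmetry x_{Mesa} = x_{Nadir}; substituting into the reaction function, 1.25x_{Nadir} = 17.5 and x_{Nadir} = 14.

14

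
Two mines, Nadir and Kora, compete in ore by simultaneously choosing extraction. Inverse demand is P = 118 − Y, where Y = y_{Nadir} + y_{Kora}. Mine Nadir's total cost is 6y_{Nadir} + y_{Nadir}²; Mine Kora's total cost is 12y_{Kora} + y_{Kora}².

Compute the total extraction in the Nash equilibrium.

43.6

Mine Nadir's profit: π = y_{Nadir}(118 − (y_{Nadir} + y_{Kora})) − 6y_{Nadir} − y_{Nadir}².
∂π/∂y_{Nadir} = 112 − 4y_{Nadir} − y_{Kora} = 0, so y_{Nadir} = 28 − 0.25y_{Kora}.
By the same steps for Kora: y_{Kora} = 26.5 − 0.25y_{Nadir}.
Plugging y_{Kora} into Nadir's best response: y_{Nadir} = 28 − 0.25(26.5 − 0.25y_{Nadir}) ⇒ 0.9375y_{Nadir} = 21.375, so y_{Nadir} = 22.8.
Then y_{Kora} = 26.5 − 0.25·22.8 = 20.8.
Total extraction: 22.8 + 20.8 = 43.6.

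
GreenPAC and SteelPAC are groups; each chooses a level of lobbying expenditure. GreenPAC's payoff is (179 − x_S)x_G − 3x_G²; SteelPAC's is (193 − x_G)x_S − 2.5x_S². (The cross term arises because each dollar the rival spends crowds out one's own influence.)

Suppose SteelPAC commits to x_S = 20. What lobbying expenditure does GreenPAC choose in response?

Expanding GreenPAC's payoff: 179x_G − x_Sx_G − 3x_G².
∂π/∂x_G = 179 − x_S − 6x_G = 0, so x_G = 179/6 − (1/6)x_S.
At x_S = 20: x_G = 179/6 − (1/6)·20 = 26.5.

26.5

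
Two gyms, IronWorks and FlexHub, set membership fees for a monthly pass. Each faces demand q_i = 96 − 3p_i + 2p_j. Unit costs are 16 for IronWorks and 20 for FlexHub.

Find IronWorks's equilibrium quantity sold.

62.25

IronWorks's profit: π = (p_{IronWorks} − 16)(96 − 3p_{IronWorks} + 2p_{FlexHub}).
∂π/∂p_{IronWorks} = 144 − 6p_{IronWorks} + 2p_{FlexHub} = 0 ⇒ p_{IronWorks} = 24 + (1/3)p_{FlexHub}.
Similarly p_{FlexHub} = 26 + (1/3)p_{IronWorks}.
Substituting the second reaction function into the first: p_{IronWorks} = 24 + (1/3)(26 + (1/3)p_{IronWorks}), which gives (8/9)p_{IronWorks} = 98/3 ⇒ p_{IronWorks} = 36.75.
Then p_{FlexHub} = 26 + (1/3)·36.75 = 38.25.
q_{IronWorks} = 96 − 3·36.75 + 2·38.25 = 62.25.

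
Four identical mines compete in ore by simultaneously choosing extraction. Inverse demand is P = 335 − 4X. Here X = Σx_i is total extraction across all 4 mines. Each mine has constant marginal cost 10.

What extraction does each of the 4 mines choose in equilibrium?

16.25

A representative mine's profit is π_i = x_i(335 − 4X) − 10x_i, with X = x_i + Σ_{j≠i} x_j.
First-order condition: 325 − 8x_i − 4Σ_{j≠i} x_j = 0.
In a symmetric equilibrium every mine chooses the same x, so Σ_{j≠i} x_j = 3x. The condition becomes 325 − 20x = 0, giving x = 325/20 = 16.25.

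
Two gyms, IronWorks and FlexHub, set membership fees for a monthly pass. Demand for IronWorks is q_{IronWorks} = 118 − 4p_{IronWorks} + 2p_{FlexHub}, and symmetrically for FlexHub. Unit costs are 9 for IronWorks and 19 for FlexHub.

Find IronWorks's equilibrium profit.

1296

IronWorks's profit: π = (p_{IronWorks} − 9)(118 − 4p_{IronWorks} + 2p_{FlexHub}).
∂π/∂p_{IronWorks} = 154 − 8p_{IronWorks} + 2p_{FlexHub} = 0 ⇒ p_{IronWorks} = 19.25 + 0.25p_{FlexHub}.
Similarly p_{FlexHub} = 24.25 + 0.25p_{IronWorks}.
Substituting the second reaction function into the first: p_{IronWorks} = 19.25 + 0.25(24.25 + 0.25p_{IronWorks}), which gives 0.9375p_{IronWorks} = 25.3125 ⇒ p_{IronWorks} = 27.
Then p_{FlexHub} = 24.25 + 0.25·27 = 31.
q_{IronWorks} = 118 − 4·27 + 2·31 = 72.
Profit = (27 − 9)·72 = 1296.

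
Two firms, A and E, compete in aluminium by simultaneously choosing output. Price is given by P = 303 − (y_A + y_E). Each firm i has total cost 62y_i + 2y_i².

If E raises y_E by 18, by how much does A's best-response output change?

Firm A's profit: π = y_A(303 − (y_A + y_E)) − 62y_A − 2y_A².
∂π/∂y_A = 241 − 6y_A − y_E = 0, so y_A = 241/6 − (1/6)y_E.
The reaction-function slope is −1/6, so an 18-unit rise in y_E moves y_A by −1/6 × 18 = −3. A's best response falls — the actions are strategic substitutes.

-3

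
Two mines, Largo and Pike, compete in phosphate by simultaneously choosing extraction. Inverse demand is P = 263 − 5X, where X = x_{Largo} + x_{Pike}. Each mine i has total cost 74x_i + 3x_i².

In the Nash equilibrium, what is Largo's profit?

Mine Largo's profit: π = x_{Largo}(263 − 5(x_{Largo} + x_{Pike})) − 74x_{Largo} − 3x_{Largo}².
∂π/∂x_{Largo} = 189 − 16x_{Largo} − 5x_{Pike} = 0, so x_{Largo} = 11.8125 − 0.3125x_{Pike}.
By symmetry x_{Pike} = x_{Largo}; substituting into the reaction function, 1.3125x_{Largo} = 11.8125 and x_{Largo} = 9.
Price P = 263 − 5·18 = 173.
Largo's profit: (173 − 74)·9 − 3(9)² = 648.

648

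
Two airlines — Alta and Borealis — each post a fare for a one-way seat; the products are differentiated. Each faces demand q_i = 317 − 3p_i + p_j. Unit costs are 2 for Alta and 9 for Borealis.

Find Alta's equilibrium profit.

Alta's profit: π = (p_{Alta} − 2)(317 − 3p_{Alta} + p_{Borealis}).
∂π/∂p_{Alta} = 323 − 6p_{Alta} + p_{Borealis} = 0 ⇒ p_{Alta} = 323/6 + (1/6)p_{Borealis}.
Similarly p_{Borealis} = 172/3 + (1/6)p_{Alta}.
Substituting the second reaction function into the first: p_{Alta} = 323/6 + (1/6)(172/3 + (1/6)p_{Alta}), which gives (35/36)p_{Alta} = 1141/18 ⇒ p_{Alta} = 65.2.
Then p_{Borealis} = 172/3 + (1/6)·65.2 = 68.2.
q_{Alta} = 317 − 3·65.2 + 68.2 = 189.6.
Profit = (65.2 − 2)·189.6 = 11982.72.

11982.72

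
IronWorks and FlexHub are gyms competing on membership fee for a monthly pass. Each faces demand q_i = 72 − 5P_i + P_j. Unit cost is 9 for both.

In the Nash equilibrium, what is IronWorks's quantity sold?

20

IronWorks's profit: π = (P_{IronWorks} − 9)(72 − 5P_{IronWorks} + P_{FlexHub}).
∂π/∂P_{IronWorks} = 117 − 10P_{IronWorks} + P_{FlexHub} = 0 ⇒ P_{IronWorks} = 11.7 + 0.1P_{FlexHub}.
Setting P_{IronWorks} = P_{FlexHub} in the reaction function: P_{IronWorks} = 11.7 + 0.1P_{IronWorks}, so P_{IronWorks} = 11.7 / 0.9 = 13.
q_{IronWorks} = 72 − 5·13 + 13 = 20.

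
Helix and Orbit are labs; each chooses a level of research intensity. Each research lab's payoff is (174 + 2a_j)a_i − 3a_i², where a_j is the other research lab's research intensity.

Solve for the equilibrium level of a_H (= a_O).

43.5

Helix's payoff is (174 + 2a_O)a_H − 3a_H².
∂π/∂a_H = 174 + 2a_O − 6a_H = 0, so a_H = 29 + (1/3)a_O.
Setting a_H = a_O in the reaction function: a_H = 29 + (1/3)a_H, so a_H = 29 / (2/3) = 43.5.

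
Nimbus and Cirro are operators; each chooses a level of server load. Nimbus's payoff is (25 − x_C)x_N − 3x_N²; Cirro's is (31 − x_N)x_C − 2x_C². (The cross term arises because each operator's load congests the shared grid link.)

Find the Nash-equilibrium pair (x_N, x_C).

3, 7

Expanding Nimbus's payoff: 25x_N − x_Cx_N − 3x_N².
∂π/∂x_N = 25 − x_C − 6x_N = 0, so x_N = 25/6 − (1/6)x_C.
Likewise for Cirro: x_C = 7.75 − 0.25x_N.
Plugging x_C into Nimbus's best response: x_N = 25/6 − (1/6)(7.75 − 0.25x_N) ⇒ (23/24)x_N = 2.875, so x_N = 3.
Then x_C = 7.75 − 0.25·3 = 7.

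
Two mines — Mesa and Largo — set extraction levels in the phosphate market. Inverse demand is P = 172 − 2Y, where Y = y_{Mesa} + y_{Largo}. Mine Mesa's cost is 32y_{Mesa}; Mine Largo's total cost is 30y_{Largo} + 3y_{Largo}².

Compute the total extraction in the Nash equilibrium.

Mine Mesa's profit: π = y_{Mesa}(172 − 2(y_{Mesa} + y_{Largo})) − 32y_{Mesa}.
∂π/∂y_{Mesa} = 140 − 4y_{Mesa} − 2y_{Largo} = 0, so y_{Mesa} = 35 − 0.5y_{Largo}.
For Largo: ∂π/∂y_{Largo} = 142 − 10y_{Largo} − 2y_{Mesa} = 0 ⇒ y_{Largo} = 14.2 − 0.2y_{Mesa}.
Plugging y_{Largo} into Mesa's best response: y_{Mesa} = 35 − 0.5(14.2 − 0.2y_{Mesa}) ⇒ 0.9y_{Mesa} = 27.9, so y_{Mesa} = 31.
Then y_{Largo} = 14.2 − 0.2·31 = 8.
Total extraction: 31 + 8 = 39.

39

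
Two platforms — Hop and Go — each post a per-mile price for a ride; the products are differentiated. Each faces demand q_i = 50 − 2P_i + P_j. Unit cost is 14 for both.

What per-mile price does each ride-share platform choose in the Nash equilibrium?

Hop's profit: π = (P_{Hop} − 14)(50 − 2P_{Hop} + P_{Go}).
∂π/∂P_{Hop} = 78 − 4P_{Hop} + P_{Go} = 0 ⇒ P_{Hop} = 19.5 + 0.25P_{Go}.
By symmetry P_{Go} = P_{Hop}; substituting into the reaction function, 0.75P_{Hop} = 19.5 and P_{Hop} = 26.

26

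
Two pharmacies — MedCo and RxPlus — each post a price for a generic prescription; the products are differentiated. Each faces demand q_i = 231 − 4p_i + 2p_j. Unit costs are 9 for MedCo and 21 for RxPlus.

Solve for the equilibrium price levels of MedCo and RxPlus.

MedCo's profit: π = (p_{MedCo} − 9)(231 − 4p_{MedCo} + 2p_{RxPlus}).
∂π/∂p_{MedCo} = 267 − 8p_{MedCo} + 2p_{RxPlus} = 0 ⇒ p_{MedCo} = 33.375 + 0.25p_{RxPlus}.
Similarly p_{RxPlus} = 39.375 + 0.25p_{MedCo}.
Plugging p_{RxPlus} into MedCo's best response: p_{MedCo} = 33.375 + 0.25(39.375 + 0.25p_{MedCo}) ⇒ 0.9375p_{MedCo} = 1383/32, so p_{MedCo} = 46.1.
Then p_{RxPlus} = 39.375 + 0.25·46.1 = 50.9.

46.1, 50.9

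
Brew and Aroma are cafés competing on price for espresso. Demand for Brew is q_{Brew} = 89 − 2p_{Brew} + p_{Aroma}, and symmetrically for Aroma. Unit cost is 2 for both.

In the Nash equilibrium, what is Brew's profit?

1682

Brew's profit: π = (p_{Brew} − 2)(89 − 2p_{Brew} + p_{Aroma}).
∂π/∂p_{Brew} = 93 − 4p_{Brew} + p_{Aroma} = 0 ⇒ p_{Brew} = 23.25 + 0.25p_{Aroma}.
The game is symmetric, so in equilibrium p_{Aroma} = p_{Brew}: the reaction function gives 0.75p_{Brew} = 23.25, hence p_{Brew} = 31.
q_{Brew} = 89 − 2·31 + 31 = 58.
Profit = (31 − 2)·58 = 1682.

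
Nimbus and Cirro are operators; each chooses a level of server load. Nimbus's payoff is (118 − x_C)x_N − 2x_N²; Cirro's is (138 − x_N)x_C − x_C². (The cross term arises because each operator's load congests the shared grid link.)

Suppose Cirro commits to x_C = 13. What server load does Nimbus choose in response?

Expanding Nimbus's payoff: 118x_N − x_Cx_N − 2x_N².
∂π/∂x_N = 118 − x_C − 4x_N = 0, so x_N = 29.5 − 0.25x_C.
At x_C = 13: x_N = 29.5 − 0.25·13 = 26.25.

26.25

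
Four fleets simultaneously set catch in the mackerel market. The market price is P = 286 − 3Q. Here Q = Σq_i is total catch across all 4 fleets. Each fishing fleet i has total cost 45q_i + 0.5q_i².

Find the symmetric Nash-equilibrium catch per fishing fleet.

15.0625

A representative fishing fleet's profit is π_i = q_i(286 − 3Q) − 45q_i − 0.5q_i², with Q = q_i + Σ_{j≠i} q_j.
First-order condition: 241 − 7q_i − 3Σ_{j≠i} q_j = 0.
In a symmetric equilibrium every fishing fleet chooses the same q, so Σ_{j≠i} q_j = 3q. The condition becomes 241 − 16q = 0, giving q = 241/16 = 15.0625.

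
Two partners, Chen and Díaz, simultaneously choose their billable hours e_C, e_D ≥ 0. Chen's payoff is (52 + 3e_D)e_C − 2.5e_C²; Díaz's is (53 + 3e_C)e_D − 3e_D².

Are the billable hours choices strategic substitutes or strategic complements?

Expanding Chen's payoff: 52e_C + 3e_De_C − 2.5e_C².
∂π/∂e_C = 52 + 3e_D − 5e_C = 0, so e_C = 10.4 + 0.6e_D.
The best-response slope de_C/de_D = 0.6 > 0: the reaction function is upward-sloping, so the choices are strategic complements.

strategic complements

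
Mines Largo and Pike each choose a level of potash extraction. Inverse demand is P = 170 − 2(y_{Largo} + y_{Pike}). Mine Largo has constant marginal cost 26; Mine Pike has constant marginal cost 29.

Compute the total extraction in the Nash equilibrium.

Mine Largo's profit: π = y_{Largo}(170 − 2(y_{Largo} + y_{Pike})) − 26y_{Largo}.
∂π/∂y_{Largo} = 144 − 4y_{Largo} − 2y_{Pike} = 0, so y_{Largo} = 36 − 0.5y_{Pike}.
By the same steps for Pike: y_{Pike} = 35.25 − 0.5y_{Largo}.
Solving the two reaction functions simultaneously: (1 − (−0.5)(−0.5))y_{Largo} = 36 − 0.5·35.25, so 0.75y_{Largo} = 18.375 and y_{Largo} = 24.5.
Then y_{Pike} = 35.25 − 0.5·24.5 = 23.
Total extraction: 24.5 + 23 = 47.5.

47.5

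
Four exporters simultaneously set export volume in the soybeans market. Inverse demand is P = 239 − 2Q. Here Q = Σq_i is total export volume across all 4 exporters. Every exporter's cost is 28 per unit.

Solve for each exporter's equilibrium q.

21.1

A representative exporter's profit is π_i = q_i(239 − 2Q) − 28q_i, with Q = q_i + Σ_{j≠i} q_j.
First-order condition: 211 − 4q_i − 2Σ_{j≠i} q_j = 0.
With identical exporters, set every q_j = q: then 211 − 4q − 6q = 0, i.e. q = 211/10 = 21.1.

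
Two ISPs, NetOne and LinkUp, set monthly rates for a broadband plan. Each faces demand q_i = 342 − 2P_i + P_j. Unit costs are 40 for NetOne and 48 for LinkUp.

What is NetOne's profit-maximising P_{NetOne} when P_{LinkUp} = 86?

127

NetOne's profit: π = (P_{NetOne} − 40)(342 − 2P_{NetOne} + P_{LinkUp}).
∂π/∂P_{NetOne} = 422 − 4P_{NetOne} + P_{LinkUp} = 0 ⇒ P_{NetOne} = 105.5 + 0.25P_{LinkUp}.
At P_{LinkUp} = 86: P_{NetOne} = 105.5 + 0.25·86 = 127.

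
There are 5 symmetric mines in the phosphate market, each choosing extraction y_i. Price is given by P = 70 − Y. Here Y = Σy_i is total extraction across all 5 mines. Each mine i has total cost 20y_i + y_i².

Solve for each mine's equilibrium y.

6.25

A representative mine's profit is π_i = y_i(70 − Y) − 20y_i − y_i², with Y = y_i + Σ_{j≠i} y_j.
First-order condition: 50 − 4y_i − Σ_{j≠i} y_j = 0.
With identical mines, set every y_j = y: then 50 − 4y − 4y = 0, i.e. y = 50/8 = 6.25.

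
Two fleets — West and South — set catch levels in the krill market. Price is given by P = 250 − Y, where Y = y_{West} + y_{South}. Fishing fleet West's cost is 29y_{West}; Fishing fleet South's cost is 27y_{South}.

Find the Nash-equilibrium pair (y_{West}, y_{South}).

73, 75

Fishing fleet West's profit: π = y_{West}(250 − (y_{West} + y_{South})) − 29y_{West}.
∂π/∂y_{West} = 221 − 2y_{West} − y_{South} = 0, so y_{West} = 110.5 − 0.5y_{South}.
By the same steps for South: y_{South} = 111.5 − 0.5y_{West}.
Solving the two reaction functions simultaneously: (1 − (−0.5)(−0.5))y_{West} = 110.5 − 0.5·111.5, so 0.75y_{West} = 54.75 and y_{West} = 73.
Then y_{South} = 111.5 − 0.5·73 = 75.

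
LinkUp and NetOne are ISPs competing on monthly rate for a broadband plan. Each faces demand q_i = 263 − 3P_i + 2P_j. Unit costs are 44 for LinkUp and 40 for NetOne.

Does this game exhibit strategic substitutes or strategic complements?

LinkUp's profit: π = (P_{LinkUp} − 44)(263 − 3P_{LinkUp} + 2P_{NetOne}).
∂π/∂P_{LinkUp} = 395 − 6P_{LinkUp} + 2P_{NetOne} = 0 ⇒ P_{LinkUp} = 395/6 + (1/3)P_{NetOne}.
The best-response slope dP_{LinkUp}/dP_{NetOne} = 1/3 > 0: the reaction function is upward-sloping, so the choices are strategic complements.

strategic complements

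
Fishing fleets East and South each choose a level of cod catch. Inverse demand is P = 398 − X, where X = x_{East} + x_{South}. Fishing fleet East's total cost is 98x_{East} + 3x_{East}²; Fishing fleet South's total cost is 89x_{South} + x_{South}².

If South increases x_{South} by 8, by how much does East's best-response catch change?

Fishing fleet East's profit: π = x_{East}(398 − (x_{East} + x_{South})) − 98x_{East} − 3x_{East}².
∂π/∂x_{East} = 300 − 8x_{East} − x_{South} = 0, so x_{East} = 37.5 − 0.125x_{South}.
The reaction-function slope is −0.125, so an 8-unit rise in x_{South} moves x_{East} by −0.125 × 8 = −1. East's best response falls — the actions are strategic substitutes.

-1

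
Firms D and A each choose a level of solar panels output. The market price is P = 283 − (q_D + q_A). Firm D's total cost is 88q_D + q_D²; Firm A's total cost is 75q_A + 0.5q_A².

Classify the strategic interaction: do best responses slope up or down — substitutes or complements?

strategic substitutes

Firm D's profit: π = q_D(283 − (q_D + q_A)) − 88q_D − q_D².
∂π/∂q_D = 195 − 4q_D − q_A = 0, so q_D = 48.75 − 0.25q_A.
The best-response slope dq_D/dq_A = −0.25 < 0: the reaction function is downward-sloping, so the choices are strategic substitutes.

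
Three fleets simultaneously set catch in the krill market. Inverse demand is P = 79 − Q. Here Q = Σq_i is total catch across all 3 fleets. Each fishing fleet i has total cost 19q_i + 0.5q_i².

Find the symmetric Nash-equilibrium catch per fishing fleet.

12

A representative fishing fleet's profit is π_i = q_i(79 − Q) − 19q_i − 0.5q_i², with Q = q_i + Σ_{j≠i} q_j.
First-order condition: 60 − 3q_i − Σ_{j≠i} q_j = 0.
In a symmetric equilibrium every fishing fleet chooses the same q, so Σ_{j≠i} q_j = 2q. The condition becomes 60 − 5q = 0, giving q = 60/5 = 12.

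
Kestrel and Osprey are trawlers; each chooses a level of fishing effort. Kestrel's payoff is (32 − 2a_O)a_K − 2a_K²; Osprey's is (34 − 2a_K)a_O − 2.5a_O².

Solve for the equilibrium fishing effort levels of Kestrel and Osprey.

5.75, 4.5

Expanding Kestrel's payoff: 32a_K − 2a_Oa_K − 2a_K².
∂π/∂a_K = 32 − 2a_O − 4a_K = 0, so a_K = 8 − 0.5a_O.
Likewise for Osprey: a_O = 6.8 − 0.4a_K.
Substituting the second reaction function into the first: a_K = 8 − 0.5(6.8 − 0.4a_K), which gives 0.8a_K = 4.6 ⇒ a_K = 5.75.
Then a_O = 6.8 − 0.4·5.75 = 4.5.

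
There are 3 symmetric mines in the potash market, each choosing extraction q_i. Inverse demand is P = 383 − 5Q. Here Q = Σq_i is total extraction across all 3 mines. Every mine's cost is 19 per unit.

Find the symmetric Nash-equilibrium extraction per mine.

18.2

A representative mine's profit is π_i = q_i(383 − 5Q) − 19q_i, with Q = q_i + Σ_{j≠i} q_j.
First-order condition: 364 − 10q_i − 5Σ_{j≠i} q_j = 0.
With identical mines, set every q_j = q: then 364 − 10q − 10q = 0, i.e. q = 364/20 = 18.2.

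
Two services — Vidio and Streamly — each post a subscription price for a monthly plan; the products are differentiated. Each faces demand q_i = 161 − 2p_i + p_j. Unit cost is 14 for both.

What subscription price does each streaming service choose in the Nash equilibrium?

63

Vidio's profit: π = (p_{Vidio} − 14)(161 − 2p_{Vidio} + p_{Streamly}).
∂π/∂p_{Vidio} = 189 − 4p_{Vidio} + p_{Streamly} = 0 ⇒ p_{Vidio} = 47.25 + 0.25p_{Streamly}.
By symmetry p_{Streamly} = p_{Vidio}; substituting into the reaction function, 0.75p_{Vidio} = 47.25 and p_{Vidio} = 63.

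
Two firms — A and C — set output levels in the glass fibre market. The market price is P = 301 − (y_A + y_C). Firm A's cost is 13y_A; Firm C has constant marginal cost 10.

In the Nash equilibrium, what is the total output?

Firm A's profit: π = y_A(301 − (y_A + y_C)) − 13y_A.
∂π/∂y_A = 288 − 2y_A − y_C = 0, so y_A = 144 − 0.5y_C.
By the same steps for C: y_C = 145.5 − 0.5y_A.
Plugging y_C into A's best response: y_A = 144 − 0.5(145.5 − 0.5y_A) ⇒ 0.75y_A = 71.25, so y_A = 95.
Then y_C = 145.5 − 0.5·95 = 98.
Total output: 95 + 98 = 193.

193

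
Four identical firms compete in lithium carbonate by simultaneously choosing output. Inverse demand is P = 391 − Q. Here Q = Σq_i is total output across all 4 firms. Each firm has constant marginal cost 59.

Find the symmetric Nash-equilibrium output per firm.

A representative firm's profit is π_i = q_i(391 − Q) − 59q_i, with Q = q_i + Σ_{j≠i} q_j.
First-order condition: 332 − 2q_i − Σ_{j≠i} q_j = 0.
In a symmetric equilibrium every firm chooses the same q, so Σ_{j≠i} q_j = 3q. The condition becomes 332 − 5q = 0, giving q = 332/5 = 66.4.

66.4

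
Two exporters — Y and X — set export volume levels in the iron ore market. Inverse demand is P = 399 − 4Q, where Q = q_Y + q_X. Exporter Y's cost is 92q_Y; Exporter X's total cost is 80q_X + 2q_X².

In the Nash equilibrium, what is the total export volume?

46.65

Exporter Y's profit: π = q_Y(399 − 4(q_Y + q_X)) − 92q_Y.
∂π/∂q_Y = 307 − 8q_Y − 4q_X = 0, so q_Y = 38.375 − 0.5q_X.
For X: ∂π/∂q_X = 319 − 12q_X − 4q_Y = 0 ⇒ q_X = 319/12 − (1/3)q_Y.
Substituting the second reaction function into the first: q_Y = 38.375 − 0.5(319/12 − (1/3)q_Y), which gives (5/6)q_Y = 301/12 ⇒ q_Y = 30.1.
Then q_X = 319/12 − (1/3)·30.1 = 16.55.
Total export volume: 30.1 + 16.55 = 46.65.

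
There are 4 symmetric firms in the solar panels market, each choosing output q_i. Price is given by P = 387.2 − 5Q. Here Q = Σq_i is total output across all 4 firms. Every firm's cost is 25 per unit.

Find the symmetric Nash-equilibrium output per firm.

A representative firm's profit is π_i = q_i(387.2 − 5Q) − 25q_i, with Q = q_i + Σ_{j≠i} q_j.
First-order condition: 362.2 − 10q_i − 5Σ_{j≠i} q_j = 0.
In a symmetric equilibrium every firm chooses the same q, so Σ_{j≠i} q_j = 3q. The condition becomes 362.2 − 25q = 0, giving q = 362.2/25 = 14.488.

14.488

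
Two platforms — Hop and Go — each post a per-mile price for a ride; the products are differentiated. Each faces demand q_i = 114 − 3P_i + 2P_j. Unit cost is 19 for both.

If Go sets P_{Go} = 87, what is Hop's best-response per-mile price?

Hop's profit: π = (P_{Hop} − 19)(114 − 3P_{Hop} + 2P_{Go}).
∂π/∂P_{Hop} = 171 − 6P_{Hop} + 2P_{Go} = 0 ⇒ P_{Hop} = 28.5 + (1/3)P_{Go}.
At P_{Go} = 87: P_{Hop} = 28.5 + (1/3)·87 = 57.5.

57.5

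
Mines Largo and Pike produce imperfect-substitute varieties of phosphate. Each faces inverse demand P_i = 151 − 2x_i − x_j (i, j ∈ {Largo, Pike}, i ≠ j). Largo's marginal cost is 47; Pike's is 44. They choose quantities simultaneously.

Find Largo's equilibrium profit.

848.72

Mine Largo's profit: π = x_{Largo}(151 − 2x_{Largo} − x_{Pike}) − 47x_{Largo}.
∂π/∂x_{Largo} = 104 − 4x_{Largo} − x_{Pike} = 0 ⇒ x_{Largo} = 26 − 0.25x_{Pike}.
Similarly x_{Pike} = 26.75 − 0.25x_{Largo}.
Substituting the second reaction function into the first: x_{Largo} = 26 − 0.25(26.75 − 0.25x_{Largo}), which gives 0.9375x_{Largo} = 19.3125 ⇒ x_{Largo} = 20.6.
Then x_{Pike} = 26.75 − 0.25·20.6 = 21.6.
P_{Largo} = 151 − 2·20.6 − 21.6 = 88.2.
Profit = (88.2 − 47)·20.6 = 848.72.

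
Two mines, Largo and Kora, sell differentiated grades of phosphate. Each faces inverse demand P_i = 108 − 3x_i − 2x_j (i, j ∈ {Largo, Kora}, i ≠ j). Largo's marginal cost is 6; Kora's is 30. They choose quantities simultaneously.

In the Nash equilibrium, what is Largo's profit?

Mine Largo's profit: π = x_{Largo}(108 − 3x_{Largo} − 2x_{Kora}) − 6x_{Largo}.
∂π/∂x_{Largo} = 102 − 6x_{Largo} − 2x_{Kora} = 0 ⇒ x_{Largo} = 17 − (1/3)x_{Kora}.
Similarly x_{Kora} = 13 − (1/3)x_{Largo}.
Plugging x_{Kora} into Largo's best response: x_{Largo} = 17 − (1/3)(13 − (1/3)x_{Largo}) ⇒ (8/9)x_{Largo} = 38/3, so x_{Largo} = 14.25.
Then x_{Kora} = 13 − (1/3)·14.25 = 8.25.
P_{Largo} = 108 − 3·14.25 − 2·8.25 = 48.75.
Profit = (48.75 − 6)·14.25 = 609.1875.

609.1875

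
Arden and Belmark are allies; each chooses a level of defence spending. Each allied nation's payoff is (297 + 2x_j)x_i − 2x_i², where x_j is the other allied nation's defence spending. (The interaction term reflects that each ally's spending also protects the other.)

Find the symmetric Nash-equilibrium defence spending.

148.5

Arden's payoff is (297 + 2x_B)x_A − 2x_A².
∂π/∂x_A = 297 + 2x_B − 4x_A = 0, so x_A = 74.25 + 0.5x_B.
Setting x_A = x_B in the reaction function: x_A = 74.25 + 0.5x_A, so x_A = 74.25 / 0.5 = 148.5.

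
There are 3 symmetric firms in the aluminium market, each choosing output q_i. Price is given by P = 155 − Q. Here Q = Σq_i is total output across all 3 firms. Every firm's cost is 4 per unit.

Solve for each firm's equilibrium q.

A representative firm's profit is π_i = q_i(155 − Q) − 4q_i, with Q = q_i + Σ_{j≠i} q_j.
First-order condition: 151 − 2q_i − Σ_{j≠i} q_j = 0.
Imposing symmetry (q_j = q for all j) turns Σ_{j≠i} q_j into 2q, so 151 = 4q and q = 37.75.

37.75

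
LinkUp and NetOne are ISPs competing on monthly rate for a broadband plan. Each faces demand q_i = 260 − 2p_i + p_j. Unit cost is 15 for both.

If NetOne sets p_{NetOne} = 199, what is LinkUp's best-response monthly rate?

122.25

LinkUp's profit: π = (p_{LinkUp} − 15)(260 − 2p_{LinkUp} + p_{NetOne}).
∂π/∂p_{LinkUp} = 290 − 4p_{LinkUp} + p_{NetOne} = 0 ⇒ p_{LinkUp} = 72.5 + 0.25p_{NetOne}.
At p_{NetOne} = 199: p_{LinkUp} = 72.5 + 0.25·199 = 122.25.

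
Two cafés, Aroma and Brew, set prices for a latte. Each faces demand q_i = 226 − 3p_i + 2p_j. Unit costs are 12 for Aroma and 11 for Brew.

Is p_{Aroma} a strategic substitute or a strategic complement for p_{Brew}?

strategic complements

Aroma's profit: π = (p_{Aroma} − 12)(226 − 3p_{Aroma} + 2p_{Brew}).
∂π/∂p_{Aroma} = 262 − 6p_{Aroma} + 2p_{Brew} = 0 ⇒ p_{Aroma} = 131/3 + (1/3)p_{Brew}.
The best-response slope dp_{Aroma}/dp_{Brew} = 1/3 > 0: the reaction function is upward-sloping, so the choices are strategic complements.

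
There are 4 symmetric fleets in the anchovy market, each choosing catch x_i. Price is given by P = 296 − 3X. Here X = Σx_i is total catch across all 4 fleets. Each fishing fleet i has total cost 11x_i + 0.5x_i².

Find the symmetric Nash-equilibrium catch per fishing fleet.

17.8125

A representative fishing fleet's profit is π_i = x_i(296 − 3X) − 11x_i − 0.5x_i², with X = x_i + Σ_{j≠i} x_j.
First-order condition: 285 − 7x_i − 3Σ_{j≠i} x_j = 0.
In a symmetric equilibrium every fishing fleet chooses the same x, so Σ_{j≠i} x_j = 3x. The condition becomes 285 − 16x = 0, giving x = 285/16 = 17.8125.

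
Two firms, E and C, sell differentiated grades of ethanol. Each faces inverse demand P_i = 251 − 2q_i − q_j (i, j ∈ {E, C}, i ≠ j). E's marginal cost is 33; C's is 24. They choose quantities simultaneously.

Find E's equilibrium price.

Firm E's profit: π = q_E(251 − 2q_E − q_C) − 33q_E.
∂π/∂q_E = 218 − 4q_E − q_C = 0 ⇒ q_E = 54.5 − 0.25q_C.
Similarly q_C = 56.75 − 0.25q_E.
Solving the two reaction functions simultaneously: (1 − (−0.25)(−0.25))q_E = 54.5 − 0.25·56.75, so 0.9375q_E = 40.3125 and q_E = 43.
Then q_C = 56.75 − 0.25·43 = 46.
P_E = 251 − 2·43 − 46 = 119.

119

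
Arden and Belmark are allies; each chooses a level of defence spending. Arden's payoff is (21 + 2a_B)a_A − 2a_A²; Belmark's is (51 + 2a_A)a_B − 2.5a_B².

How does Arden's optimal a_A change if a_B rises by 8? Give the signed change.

4

Expanding Arden's payoff: 21a_A + 2a_Ba_A − 2a_A².
∂π/∂a_A = 21 + 2a_B − 4a_A = 0, so a_A = 5.25 + 0.5a_B.
The reaction-function slope is 0.5, so an 8-unit rise in a_B moves a_A by 0.5 × 8 = 4. Arden's best response rises — the actions are strategic complements.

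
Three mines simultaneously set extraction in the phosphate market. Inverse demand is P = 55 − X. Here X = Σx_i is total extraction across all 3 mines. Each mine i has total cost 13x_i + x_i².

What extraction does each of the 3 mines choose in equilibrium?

7

A representative mine's profit is π_i = x_i(55 − X) − 13x_i − x_i², with X = x_i + Σ_{j≠i} x_j.
First-order condition: 42 − 4x_i − Σ_{j≠i} x_j = 0.
With identical mines, set every x_j = x: then 42 − 4x − 2x = 0, i.e. x = 42/6 = 7.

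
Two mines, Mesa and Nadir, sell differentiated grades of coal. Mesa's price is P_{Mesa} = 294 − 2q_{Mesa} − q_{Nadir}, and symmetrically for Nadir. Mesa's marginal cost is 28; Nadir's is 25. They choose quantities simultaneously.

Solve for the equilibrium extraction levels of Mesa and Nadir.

53, 54

Mine Mesa's profit: π = q_{Mesa}(294 − 2q_{Mesa} − q_{Nadir}) − 28q_{Mesa}.
∂π/∂q_{Mesa} = 266 − 4q_{Mesa} − q_{Nadir} = 0 ⇒ q_{Mesa} = 66.5 − 0.25q_{Nadir}.
Similarly q_{Nadir} = 67.25 − 0.25q_{Mesa}.
Solving the two reaction functions simultaneously: (1 − (−0.25)(−0.25))q_{Mesa} = 66.5 − 0.25·67.25, so 0.9375q_{Mesa} = 49.6875 and q_{Mesa} = 53.
Then q_{Nadir} = 67.25 − 0.25·53 = 54.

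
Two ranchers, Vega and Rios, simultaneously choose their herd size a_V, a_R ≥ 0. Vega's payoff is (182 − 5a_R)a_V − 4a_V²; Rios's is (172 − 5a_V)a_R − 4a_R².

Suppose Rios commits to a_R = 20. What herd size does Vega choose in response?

10.25

Expanding Vega's payoff: 182a_V − 5a_Ra_V − 4a_V².
∂π/∂a_V = 182 − 5a_R − 8a_V = 0, so a_V = 22.75 − 0.625a_R.
At a_R = 20: a_V = 22.75 − 0.625·20 = 10.25.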